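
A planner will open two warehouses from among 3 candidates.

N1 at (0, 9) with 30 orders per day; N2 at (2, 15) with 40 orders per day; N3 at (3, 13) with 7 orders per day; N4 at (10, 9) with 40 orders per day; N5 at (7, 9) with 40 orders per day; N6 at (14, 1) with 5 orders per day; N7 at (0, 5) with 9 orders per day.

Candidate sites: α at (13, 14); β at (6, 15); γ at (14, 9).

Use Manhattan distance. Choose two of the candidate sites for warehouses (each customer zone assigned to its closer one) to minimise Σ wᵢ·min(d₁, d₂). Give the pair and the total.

Evaluate every pair (each demand assigned to the nearer of the two):
  {β, γ}: total = 1179
  {α, β}: total = 1369
  {α, γ}: total = 1619
Best pair: {β, γ} with total 1179.

{β, γ}, total 1179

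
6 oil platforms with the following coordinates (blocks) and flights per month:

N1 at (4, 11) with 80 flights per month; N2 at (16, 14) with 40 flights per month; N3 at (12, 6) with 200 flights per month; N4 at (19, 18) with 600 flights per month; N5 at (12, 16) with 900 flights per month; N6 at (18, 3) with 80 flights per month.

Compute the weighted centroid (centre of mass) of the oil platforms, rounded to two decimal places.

The minimiser of Σwᵢ‖p−pᵢ‖² is the weighted centroid p* = (Σwᵢpᵢ)/(Σwᵢ).
Σwᵢ = 1900.
Σwᵢxᵢ = 80·4 + 40·16 + 200·12 + 600·19 + 900·12 + 80·18 = 27000.
Σwᵢyᵢ = 80·11 + 40·14 + 200·6 + 600·18 + 900·16 + 80·3 = 28080.
x* = 27000/1900 = 14.21, y* = 28080/1900 = 14.78.

(14.21, 14.78)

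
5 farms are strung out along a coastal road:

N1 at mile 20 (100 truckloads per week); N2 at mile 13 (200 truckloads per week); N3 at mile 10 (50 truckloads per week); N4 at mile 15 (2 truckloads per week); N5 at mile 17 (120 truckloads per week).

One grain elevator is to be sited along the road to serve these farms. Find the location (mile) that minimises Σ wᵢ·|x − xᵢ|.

x = 13

For a sum of weighted absolute distances on a line, the optimum is the weighted median (not the mean). Total weight W = 472; half-weight = 236.
Sort by position and accumulate weight:
  mile 10 (N3, w=50) → cum 50
  mile 13 (N2, w=200) → cum 250  ≥ 236 → median here
  mile 15 (N4, w=2) → cum 252
  mile 17 (N5, w=120) → cum 372
  mile 20 (N1, w=100) → cum 472
Optimal location: mile 13.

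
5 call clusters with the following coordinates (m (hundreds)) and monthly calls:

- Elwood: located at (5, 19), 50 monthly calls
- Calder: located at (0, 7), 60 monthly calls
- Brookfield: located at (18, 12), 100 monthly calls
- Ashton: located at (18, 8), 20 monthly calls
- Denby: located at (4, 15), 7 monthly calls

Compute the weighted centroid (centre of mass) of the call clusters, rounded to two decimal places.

The minimiser of Σwᵢ‖p−pᵢ‖² is the weighted centroid p* = (Σwᵢpᵢ)/(Σwᵢ).
Σwᵢ = 237.
Σwᵢxᵢ = 50·5 + 60·0 + 100·18 + 20·18 + 7·4 = 2438.
Σwᵢyᵢ = 50·19 + 60·7 + 100·12 + 20·8 + 7·15 = 2835.
x* = 2438/237 = 10.29, y* = 2835/237 = 11.96.

(10.29, 11.96)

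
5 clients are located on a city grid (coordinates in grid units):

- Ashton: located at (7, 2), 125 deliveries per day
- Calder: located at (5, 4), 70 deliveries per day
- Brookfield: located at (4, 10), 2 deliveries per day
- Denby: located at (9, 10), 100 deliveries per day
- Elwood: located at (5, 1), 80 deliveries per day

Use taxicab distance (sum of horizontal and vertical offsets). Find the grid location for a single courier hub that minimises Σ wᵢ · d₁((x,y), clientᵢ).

(7, 2)

Manhattan distance separates: Σwᵢ(|x−xᵢ|+|y−yᵢ|) = Σwᵢ|x−xᵢ| + Σwᵢ|y−yᵢ|, so x and y are optimised independently as 1-D weighted medians.
Total weight W = 377; half = 188.5.
x-coordinate, sorted with cumulative weight:
  x=4 (Brookfield, w=2) cum 2
  x=5 (Calder, w=70) cum 72
  x=5 (Elwood, w=80) cum 152
  x=7 (Ashton, w=125) cum 277  ← median
  x=9 (Denby, w=100) cum 377
⇒ x* = 7
y-coordinate, sorted with cumulative weight:
  y=1 (Elwood, w=80) cum 80
  y=2 (Ashton, w=125) cum 205  ← median
  y=4 (Calder, w=70) cum 275
  y=10 (Brookfield, w=2) cum 277
  y=10 (Denby, w=100) cum 377
⇒ y* = 2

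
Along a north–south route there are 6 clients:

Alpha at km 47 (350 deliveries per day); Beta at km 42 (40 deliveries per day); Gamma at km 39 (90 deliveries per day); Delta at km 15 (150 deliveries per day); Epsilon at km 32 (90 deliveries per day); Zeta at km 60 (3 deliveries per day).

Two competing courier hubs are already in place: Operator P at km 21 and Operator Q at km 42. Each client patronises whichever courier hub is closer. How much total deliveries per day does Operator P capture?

150

The indifferent point is the midpoint (21+42)/2 = 31.5; clients left of it (closer to Operator P at 21) go to Operator P, those right go to Operator Q.
  Delta at 15 (w=150) → Operator P
  Epsilon at 32 (w=90) → Operator Q
  Gamma at 39 (w=90) → Operator Q
  Beta at 42 (w=40) → Operator Q
  Alpha at 47 (w=350) → Operator Q
  Zeta at 60 (w=3) → Operator Q
Operator P captures 150; Operator Q captures 573.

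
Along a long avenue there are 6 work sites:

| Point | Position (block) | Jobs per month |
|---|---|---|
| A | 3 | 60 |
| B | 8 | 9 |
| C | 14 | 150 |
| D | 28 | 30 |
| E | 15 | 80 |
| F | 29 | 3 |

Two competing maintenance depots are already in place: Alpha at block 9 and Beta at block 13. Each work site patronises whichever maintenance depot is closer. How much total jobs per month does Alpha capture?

The indifferent point is the midpoint (9+13)/2 = 11; work sites left of it (closer to Alpha at 9) go to Alpha, those right go to Beta.
  A at 3 (w=60) → Alpha
  B at 8 (w=9) → Alpha
  C at 14 (w=150) → Beta
  E at 15 (w=80) → Beta
  D at 28 (w=30) → Beta
  F at 29 (w=3) → Beta
Alpha captures 69; Beta captures 263.

69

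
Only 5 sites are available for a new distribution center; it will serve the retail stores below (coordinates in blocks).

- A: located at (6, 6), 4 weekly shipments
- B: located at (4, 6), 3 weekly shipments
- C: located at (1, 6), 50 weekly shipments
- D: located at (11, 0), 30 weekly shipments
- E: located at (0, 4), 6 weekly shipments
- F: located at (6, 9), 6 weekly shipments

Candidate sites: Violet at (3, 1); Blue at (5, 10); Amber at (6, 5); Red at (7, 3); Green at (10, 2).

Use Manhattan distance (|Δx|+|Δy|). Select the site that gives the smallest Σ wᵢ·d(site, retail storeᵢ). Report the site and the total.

Total weighted distance at each candidate:
  Violet (3, 1): total = 772
  Blue (5, 10): total = 993
  Amber (6, 5): total = 679
  Red (7, 3): total = 784
  Green (10, 2): total = 940
Minimum is at Amber with total 679 blocks.

Amber, total 679 blocks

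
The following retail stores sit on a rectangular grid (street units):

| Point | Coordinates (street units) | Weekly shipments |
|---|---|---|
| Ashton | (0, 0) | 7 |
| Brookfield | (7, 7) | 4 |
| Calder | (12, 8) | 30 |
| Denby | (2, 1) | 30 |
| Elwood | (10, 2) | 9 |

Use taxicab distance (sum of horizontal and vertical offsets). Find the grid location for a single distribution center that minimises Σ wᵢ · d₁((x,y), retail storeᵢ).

Manhattan distance separates: Σwᵢ(|x−xᵢ|+|y−yᵢ|) = Σwᵢ|x−xᵢ| + Σwᵢ|y−yᵢ|, so x and y are optimised independently as 1-D weighted medians.
Total weight W = 80; half = 40.
x-coordinate, sorted with cumulative weight:
  x=0 (Ashton, w=7) cum 7
  x=2 (Denby, w=30) cum 37
  x=7 (Brookfield, w=4) cum 41  ← median
  x=10 (Elwood, w=9) cum 50
  x=12 (Calder, w=30) cum 80
⇒ x* = 7
y-coordinate, sorted with cumulative weight:
  y=0 (Ashton, w=7) cum 7
  y=1 (Denby, w=30) cum 37
  y=2 (Elwood, w=9) cum 46  ← median
  y=7 (Brookfield, w=4) cum 50
  y=8 (Calder, w=30) cum 80
⇒ y* = 2

(7, 2)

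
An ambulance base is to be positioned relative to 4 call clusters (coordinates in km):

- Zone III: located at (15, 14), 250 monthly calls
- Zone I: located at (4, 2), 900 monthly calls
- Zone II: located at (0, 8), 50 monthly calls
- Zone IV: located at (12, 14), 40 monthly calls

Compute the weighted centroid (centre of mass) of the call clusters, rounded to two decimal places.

The minimiser of Σwᵢ‖p−pᵢ‖² is the weighted centroid p* = (Σwᵢpᵢ)/(Σwᵢ).
Σwᵢ = 1240.
Σwᵢxᵢ = 250·15 + 900·4 + 50·0 + 40·12 = 7830.
Σwᵢyᵢ = 250·14 + 900·2 + 50·8 + 40·14 = 6260.
x* = 7830/1240 = 6.31, y* = 6260/1240 = 5.05.

(6.31, 5.05)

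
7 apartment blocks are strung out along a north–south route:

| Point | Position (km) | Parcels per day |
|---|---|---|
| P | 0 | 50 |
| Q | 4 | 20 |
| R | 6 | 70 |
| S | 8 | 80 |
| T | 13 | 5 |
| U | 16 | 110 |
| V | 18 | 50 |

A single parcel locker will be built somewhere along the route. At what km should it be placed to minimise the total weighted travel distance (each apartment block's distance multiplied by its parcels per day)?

For a sum of weighted absolute distances on a line, the optimum is the weighted median (not the mean). Total weight W = 385; half-weight = 192.5.
Sort by position and accumulate weight:
  km 0 (P, w=50) → cum 50
  km 4 (Q, w=20) → cum 70
  km 6 (R, w=70) → cum 140
  km 8 (S, w=80) → cum 220  ≥ 192.5 → median here
  km 13 (T, w=5) → cum 225
  km 16 (U, w=110) → cum 335
  km 18 (V, w=50) → cum 385
Optimal location: km 8.

x = 8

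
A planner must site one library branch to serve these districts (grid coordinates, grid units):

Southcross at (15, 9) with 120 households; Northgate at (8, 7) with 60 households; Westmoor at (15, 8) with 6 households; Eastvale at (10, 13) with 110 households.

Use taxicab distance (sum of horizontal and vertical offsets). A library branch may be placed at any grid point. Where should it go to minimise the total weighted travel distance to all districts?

Manhattan distance separates: Σwᵢ(|x−xᵢ|+|y−yᵢ|) = Σwᵢ|x−xᵢ| + Σwᵢ|y−yᵢ|, so x and y are optimised independently as 1-D weighted medians.
Total weight W = 296; half = 148.
x-coordinate, sorted with cumulative weight:
  x=8 (Northgate, w=60) cum 60
  x=10 (Eastvale, w=110) cum 170  ← median
  x=15 (Southcross, w=120) cum 290
  x=15 (Westmoor, w=6) cum 296
⇒ x* = 10
y-coordinate, sorted with cumulative weight:
  y=7 (Northgate, w=60) cum 60
  y=8 (Westmoor, w=6) cum 66
  y=9 (Southcross, w=120) cum 186  ← median
  y=13 (Eastvale, w=110) cum 296
⇒ y* = 9

(10, 9)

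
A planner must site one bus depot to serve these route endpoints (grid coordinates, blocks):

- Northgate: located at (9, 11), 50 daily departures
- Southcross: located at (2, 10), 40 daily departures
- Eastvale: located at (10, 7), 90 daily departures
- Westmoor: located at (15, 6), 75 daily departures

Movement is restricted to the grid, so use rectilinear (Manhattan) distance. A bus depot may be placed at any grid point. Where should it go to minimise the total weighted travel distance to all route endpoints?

(10, 7)

Manhattan distance separates: Σwᵢ(|x−xᵢ|+|y−yᵢ|) = Σwᵢ|x−xᵢ| + Σwᵢ|y−yᵢ|, so x and y are optimised independently as 1-D weighted medians.
Total weight W = 255; half = 127.5.
x-coordinate, sorted with cumulative weight:
  x=2 (Southcross, w=40) cum 40
  x=9 (Northgate, w=50) cum 90
  x=10 (Eastvale, w=90) cum 180  ← median
  x=15 (Westmoor, w=75) cum 255
⇒ x* = 10
y-coordinate, sorted with cumulative weight:
  y=6 (Westmoor, w=75) cum 75
  y=7 (Eastvale, w=90) cum 165  ← median
  y=10 (Southcross, w=40) cum 205
  y=11 (Northgate, w=50) cum 255
⇒ y* = 7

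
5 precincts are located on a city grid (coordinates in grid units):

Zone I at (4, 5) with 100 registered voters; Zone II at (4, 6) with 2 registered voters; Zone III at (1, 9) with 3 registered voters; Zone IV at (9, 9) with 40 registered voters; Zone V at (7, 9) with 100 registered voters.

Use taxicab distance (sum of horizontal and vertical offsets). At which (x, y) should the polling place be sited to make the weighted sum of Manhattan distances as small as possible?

Manhattan distance separates: Σwᵢ(|x−xᵢ|+|y−yᵢ|) = Σwᵢ|x−xᵢ| + Σwᵢ|y−yᵢ|, so x and y are optimised independently as 1-D weighted medians.
Total weight W = 245; half = 122.5.
x-coordinate, sorted with cumulative weight:
  x=1 (Zone III, w=3) cum 3
  x=4 (Zone I, w=100) cum 103
  x=4 (Zone II, w=2) cum 105
  x=7 (Zone V, w=100) cum 205  ← median
  x=9 (Zone IV, w=40) cum 245
⇒ x* = 7
y-coordinate, sorted with cumulative weight:
  y=5 (Zone I, w=100) cum 100
  y=6 (Zone II, w=2) cum 102
  y=9 (Zone III, w=3) cum 105
  y=9 (Zone IV, w=40) cum 145  ← median
  y=9 (Zone V, w=100) cum 245
⇒ y* = 9

(7, 9)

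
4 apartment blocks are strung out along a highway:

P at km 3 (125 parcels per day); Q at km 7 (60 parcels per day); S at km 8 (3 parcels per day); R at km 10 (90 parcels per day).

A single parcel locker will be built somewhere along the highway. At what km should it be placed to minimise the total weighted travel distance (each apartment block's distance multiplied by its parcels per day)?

x = 7

For a sum of weighted absolute distances on a line, the optimum is the weighted median (not the mean). Total weight W = 278; half-weight = 139.
Sort by position and accumulate weight:
  km 3 (P, w=125) → cum 125
  km 7 (Q, w=60) → cum 185  ≥ 139 → median here
  km 8 (S, w=3) → cum 188
  km 10 (R, w=90) → cum 278
Optimal location: km 7.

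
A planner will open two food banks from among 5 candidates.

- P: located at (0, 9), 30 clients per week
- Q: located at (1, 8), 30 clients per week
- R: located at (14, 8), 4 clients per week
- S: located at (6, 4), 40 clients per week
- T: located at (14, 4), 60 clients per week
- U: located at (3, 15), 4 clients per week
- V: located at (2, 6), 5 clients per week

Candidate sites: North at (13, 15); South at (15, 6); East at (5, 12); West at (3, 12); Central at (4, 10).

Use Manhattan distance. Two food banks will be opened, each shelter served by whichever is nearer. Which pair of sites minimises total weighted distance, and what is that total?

Evaluate every pair (each demand assigned to the nearer of the two):
  {South, Central}: total = 866
  {South, West}: total = 1039
  {South, East}: total = 1097
  {North, Central}: total = 1426
  {North, West}: total = 1599
  {North, East}: total = 1657
  {West, Central}: total = 1670
  {East, Central}: total = 1678
  {North, South}: total = 1757
  {East, West}: total = 1839
Best pair: {South, Central} with total 866.

{South, Central}, total 866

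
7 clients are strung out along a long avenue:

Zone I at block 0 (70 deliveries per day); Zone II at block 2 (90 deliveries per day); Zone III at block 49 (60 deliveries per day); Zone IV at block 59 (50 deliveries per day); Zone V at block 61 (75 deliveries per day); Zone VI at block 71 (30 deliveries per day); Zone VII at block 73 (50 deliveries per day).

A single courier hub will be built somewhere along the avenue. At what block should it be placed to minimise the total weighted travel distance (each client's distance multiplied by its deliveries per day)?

x = 49

For a sum of weighted absolute distances on a line, the optimum is the weighted median (not the mean). Total weight W = 425; half-weight = 212.5.
Sort by position and accumulate weight:
  block 0 (Zone I, w=70) → cum 70
  block 2 (Zone II, w=90) → cum 160
  block 49 (Zone III, w=60) → cum 220  ≥ 212.5 → median here
  block 59 (Zone IV, w=50) → cum 270
  block 61 (Zone V, w=75) → cum 345
  block 71 (Zone VI, w=30) → cum 375
  block 73 (Zone VII, w=50) → cum 425
Optimal location: block 49.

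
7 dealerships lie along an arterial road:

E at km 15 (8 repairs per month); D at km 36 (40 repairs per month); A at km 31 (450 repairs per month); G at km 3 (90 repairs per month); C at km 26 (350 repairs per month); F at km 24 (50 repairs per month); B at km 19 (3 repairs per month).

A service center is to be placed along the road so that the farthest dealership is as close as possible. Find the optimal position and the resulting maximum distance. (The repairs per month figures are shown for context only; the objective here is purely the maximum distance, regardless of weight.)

The 1-center on a line is the midpoint of the two extreme points: leftmost at 3, rightmost at 36.
Optimal location = (3 + 36)/2 = 19.5; maximum distance = (36 − 3)/2 = 16.5.

location 19.5, max distance 16.5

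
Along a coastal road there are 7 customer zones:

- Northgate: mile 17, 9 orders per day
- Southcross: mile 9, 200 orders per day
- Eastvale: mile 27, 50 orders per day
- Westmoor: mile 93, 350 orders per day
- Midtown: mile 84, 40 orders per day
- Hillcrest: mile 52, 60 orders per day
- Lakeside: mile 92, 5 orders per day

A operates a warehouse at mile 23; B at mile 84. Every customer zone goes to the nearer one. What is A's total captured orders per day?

319

The indifferent point is the midpoint (23+84)/2 = 53.5; customer zones left of it (closer to A at 23) go to A, those right go to B.
  Southcross at 9 (w=200) → A
  Northgate at 17 (w=9) → A
  Eastvale at 27 (w=50) → A
  Hillcrest at 52 (w=60) → A
  Midtown at 84 (w=40) → B
  Lakeside at 92 (w=5) → B
  Westmoor at 93 (w=350) → B
A captures 319; B captures 395.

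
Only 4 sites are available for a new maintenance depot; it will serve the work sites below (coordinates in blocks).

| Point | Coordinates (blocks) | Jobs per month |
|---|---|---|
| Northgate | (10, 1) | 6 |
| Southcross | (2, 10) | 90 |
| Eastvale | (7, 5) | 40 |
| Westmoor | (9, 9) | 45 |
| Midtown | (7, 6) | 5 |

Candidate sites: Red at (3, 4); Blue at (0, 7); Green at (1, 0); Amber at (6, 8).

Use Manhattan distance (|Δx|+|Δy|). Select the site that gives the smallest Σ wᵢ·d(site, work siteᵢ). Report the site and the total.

Amber, total 961 blocks

Total weighted distance at each candidate:
  Red (3, 4): total = 1415
  Blue (0, 7): total = 1441
  Green (1, 0): total = 2315
  Amber (6, 8): total = 961
Minimum is at Amber with total 961 blocks.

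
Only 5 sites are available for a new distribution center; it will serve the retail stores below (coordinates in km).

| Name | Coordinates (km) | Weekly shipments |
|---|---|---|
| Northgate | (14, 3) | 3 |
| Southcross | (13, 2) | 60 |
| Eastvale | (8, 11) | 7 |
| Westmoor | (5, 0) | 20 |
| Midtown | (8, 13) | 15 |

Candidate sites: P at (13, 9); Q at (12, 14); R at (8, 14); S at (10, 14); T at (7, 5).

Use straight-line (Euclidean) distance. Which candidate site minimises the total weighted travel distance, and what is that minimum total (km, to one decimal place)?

T, total 695.5 km

Total weighted distance at each candidate:
  P (13, 9): total = 812.8
  Q (12, 14): total = 1165.9
  R (8, 14): total = 1139.9
  S (10, 14): total = 1133.4
  T (7, 5): total = 695.5
Minimum is at T with total 695.5 km.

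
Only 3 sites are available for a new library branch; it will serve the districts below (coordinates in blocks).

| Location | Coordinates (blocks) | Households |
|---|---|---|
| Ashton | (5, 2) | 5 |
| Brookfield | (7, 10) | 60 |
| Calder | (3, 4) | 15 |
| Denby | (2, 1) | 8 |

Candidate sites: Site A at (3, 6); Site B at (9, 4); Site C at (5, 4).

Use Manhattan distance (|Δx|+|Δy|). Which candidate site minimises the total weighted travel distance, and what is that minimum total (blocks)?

Total weighted distance at each candidate:
  Site A (3, 6): total = 588
  Site B (9, 4): total = 680
  Site C (5, 4): total = 568
Minimum is at Site C with total 568 blocks.

Site C, total 568 blocks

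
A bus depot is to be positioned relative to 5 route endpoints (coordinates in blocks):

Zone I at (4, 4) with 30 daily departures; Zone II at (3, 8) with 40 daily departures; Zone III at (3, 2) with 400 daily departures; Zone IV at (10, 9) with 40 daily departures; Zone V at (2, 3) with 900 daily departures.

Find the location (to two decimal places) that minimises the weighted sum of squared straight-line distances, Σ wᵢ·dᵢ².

The minimiser of Σwᵢ‖p−pᵢ‖² is the weighted centroid p* = (Σwᵢpᵢ)/(Σwᵢ).
Σwᵢ = 1410.
Σwᵢxᵢ = 30·4 + 40·3 + 400·3 + 40·10 + 900·2 = 3640.
Σwᵢyᵢ = 30·4 + 40·8 + 400·2 + 40·9 + 900·3 = 4300.
x* = 3640/1410 = 2.58, y* = 4300/1410 = 3.05.

(2.58, 3.05)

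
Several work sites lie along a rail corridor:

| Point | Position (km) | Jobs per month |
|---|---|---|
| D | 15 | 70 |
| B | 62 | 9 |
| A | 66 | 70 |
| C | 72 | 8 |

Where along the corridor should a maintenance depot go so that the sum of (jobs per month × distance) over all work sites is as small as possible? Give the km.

x = 62

For a sum of weighted absolute distances on a line, the optimum is the weighted median (not the mean). Total weight W = 157; half-weight = 78.5.
Sort by position and accumulate weight:
  km 15 (D, w=70) → cum 70
  km 62 (B, w=9) → cum 79  ≥ 78.5 → median here
  km 66 (A, w=70) → cum 149
  km 72 (C, w=8) → cum 157
Optimal location: km 62.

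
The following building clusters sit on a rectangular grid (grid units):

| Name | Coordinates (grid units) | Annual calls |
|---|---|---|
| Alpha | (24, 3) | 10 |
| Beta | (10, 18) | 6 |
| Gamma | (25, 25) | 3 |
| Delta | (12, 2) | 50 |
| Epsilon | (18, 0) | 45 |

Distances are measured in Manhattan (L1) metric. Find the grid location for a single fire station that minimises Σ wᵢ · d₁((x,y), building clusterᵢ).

Manhattan distance separates: Σwᵢ(|x−xᵢ|+|y−yᵢ|) = Σwᵢ|x−xᵢ| + Σwᵢ|y−yᵢ|, so x and y are optimised independently as 1-D weighted medians.
Total weight W = 114; half = 57.
x-coordinate, sorted with cumulative weight:
  x=10 (Beta, w=6) cum 6
  x=12 (Delta, w=50) cum 56
  x=18 (Epsilon, w=45) cum 101  ← median
  x=24 (Alpha, w=10) cum 111
  x=25 (Gamma, w=3) cum 114
⇒ x* = 18
y-coordinate, sorted with cumulative weight:
  y=0 (Epsilon, w=45) cum 45
  y=2 (Delta, w=50) cum 95  ← median
  y=3 (Alpha, w=10) cum 105
  y=18 (Beta, w=6) cum 111
  y=25 (Gamma, w=3) cum 114
⇒ y* = 2

(18, 2)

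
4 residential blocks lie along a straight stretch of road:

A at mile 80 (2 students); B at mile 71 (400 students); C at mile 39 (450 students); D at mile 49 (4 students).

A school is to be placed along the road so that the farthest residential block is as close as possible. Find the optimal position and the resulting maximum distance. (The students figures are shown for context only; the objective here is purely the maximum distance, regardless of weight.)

location 59.5, max distance 20.5

The 1-center on a line is the midpoint of the two extreme points: leftmost at 39, rightmost at 80.
Optimal location = (39 + 80)/2 = 59.5; maximum distance = (80 − 39)/2 = 20.5.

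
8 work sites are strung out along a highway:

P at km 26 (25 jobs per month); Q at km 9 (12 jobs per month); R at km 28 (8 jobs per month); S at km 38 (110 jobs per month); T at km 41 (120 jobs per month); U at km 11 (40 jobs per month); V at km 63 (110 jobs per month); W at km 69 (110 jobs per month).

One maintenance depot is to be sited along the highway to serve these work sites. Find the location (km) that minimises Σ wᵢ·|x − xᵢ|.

x = 41

For a sum of weighted absolute distances on a line, the optimum is the weighted median (not the mean). Total weight W = 535; half-weight = 267.5.
Sort by position and accumulate weight:
  km 9 (Q, w=12) → cum 12
  km 11 (U, w=40) → cum 52
  km 26 (P, w=25) → cum 77
  km 28 (R, w=8) → cum 85
  km 38 (S, w=110) → cum 195
  km 41 (T, w=120) → cum 315  ≥ 267.5 → median here
  km 63 (V, w=110) → cum 425
  km 69 (W, w=110) → cum 535
Optimal location: km 41.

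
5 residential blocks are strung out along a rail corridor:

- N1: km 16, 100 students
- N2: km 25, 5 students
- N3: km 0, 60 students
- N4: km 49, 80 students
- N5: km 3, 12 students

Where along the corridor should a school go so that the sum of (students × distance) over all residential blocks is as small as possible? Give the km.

x = 16

For a sum of weighted absolute distances on a line, the optimum is the weighted median (not the mean). Total weight W = 257; half-weight = 128.5.
Sort by position and accumulate weight:
  km 0 (N3, w=60) → cum 60
  km 3 (N5, w=12) → cum 72
  km 16 (N1, w=100) → cum 172  ≥ 128.5 → median here
  km 25 (N2, w=5) → cum 177
  km 49 (N4, w=80) → cum 257
Optimal location: km 16.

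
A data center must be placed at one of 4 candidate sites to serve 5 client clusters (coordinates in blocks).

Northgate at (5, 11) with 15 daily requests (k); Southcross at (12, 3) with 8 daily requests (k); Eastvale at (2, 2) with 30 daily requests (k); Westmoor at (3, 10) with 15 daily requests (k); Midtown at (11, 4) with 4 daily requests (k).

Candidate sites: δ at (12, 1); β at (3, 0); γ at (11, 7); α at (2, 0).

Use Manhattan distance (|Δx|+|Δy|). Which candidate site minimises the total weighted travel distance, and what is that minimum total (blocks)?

β, total 579 blocks

Total weighted distance at each candidate:
  δ (12, 1): total = 887
  β (3, 0): total = 579
  γ (11, 7): total = 787
  α (2, 0): total = 591
Minimum is at β with total 579 blocks.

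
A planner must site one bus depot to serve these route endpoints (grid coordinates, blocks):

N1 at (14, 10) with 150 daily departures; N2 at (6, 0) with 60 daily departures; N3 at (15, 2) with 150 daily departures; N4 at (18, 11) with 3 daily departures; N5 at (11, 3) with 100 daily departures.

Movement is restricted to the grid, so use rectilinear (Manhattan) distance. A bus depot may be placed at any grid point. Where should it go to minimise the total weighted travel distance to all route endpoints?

Manhattan distance separates: Σwᵢ(|x−xᵢ|+|y−yᵢ|) = Σwᵢ|x−xᵢ| + Σwᵢ|y−yᵢ|, so x and y are optimised independently as 1-D weighted medians.
Total weight W = 463; half = 231.5.
x-coordinate, sorted with cumulative weight:
  x=6 (N2, w=60) cum 60
  x=11 (N5, w=100) cum 160
  x=14 (N1, w=150) cum 310  ← median
  x=15 (N3, w=150) cum 460
  x=18 (N4, w=3) cum 463
⇒ x* = 14
y-coordinate, sorted with cumulative weight:
  y=0 (N2, w=60) cum 60
  y=2 (N3, w=150) cum 210
  y=3 (N5, w=100) cum 310  ← median
  y=10 (N1, w=150) cum 460
  y=11 (N4, w=3) cum 463
⇒ y* = 3

(14, 3)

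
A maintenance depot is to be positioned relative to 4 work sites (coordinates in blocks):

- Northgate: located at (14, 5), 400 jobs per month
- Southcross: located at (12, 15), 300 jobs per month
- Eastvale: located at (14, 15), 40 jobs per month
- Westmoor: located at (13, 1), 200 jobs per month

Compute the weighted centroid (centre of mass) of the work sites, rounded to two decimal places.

(13.15, 7.77)

The minimiser of Σwᵢ‖p−pᵢ‖² is the weighted centroid p* = (Σwᵢpᵢ)/(Σwᵢ).
Σwᵢ = 940.
Σwᵢxᵢ = 400·14 + 300·12 + 40·14 + 200·13 = 12360.
Σwᵢyᵢ = 400·5 + 300·15 + 40·15 + 200·1 = 7300.
x* = 12360/940 = 13.15, y* = 7300/940 = 7.77.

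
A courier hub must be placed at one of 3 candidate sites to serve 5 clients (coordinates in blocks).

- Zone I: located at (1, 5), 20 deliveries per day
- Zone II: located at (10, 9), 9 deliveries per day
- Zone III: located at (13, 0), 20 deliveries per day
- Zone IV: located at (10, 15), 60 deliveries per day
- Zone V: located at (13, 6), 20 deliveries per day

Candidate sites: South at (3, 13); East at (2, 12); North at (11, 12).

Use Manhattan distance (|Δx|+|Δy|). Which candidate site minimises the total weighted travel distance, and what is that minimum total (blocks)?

Total weighted distance at each candidate:
  South (3, 13): total = 1639
  East (2, 12): total = 1719
  North (11, 12): total = 1056
Minimum is at North with total 1056 blocks.

North, total 1056 blocks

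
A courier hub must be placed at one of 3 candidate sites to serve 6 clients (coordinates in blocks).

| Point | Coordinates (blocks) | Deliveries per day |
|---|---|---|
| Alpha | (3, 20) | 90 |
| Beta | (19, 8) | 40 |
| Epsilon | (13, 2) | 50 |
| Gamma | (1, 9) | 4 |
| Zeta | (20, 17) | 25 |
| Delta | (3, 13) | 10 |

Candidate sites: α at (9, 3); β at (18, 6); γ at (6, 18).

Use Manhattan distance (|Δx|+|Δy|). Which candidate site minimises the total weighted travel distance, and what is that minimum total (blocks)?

γ, total 3031 blocks

Total weighted distance at each candidate:
  α (9, 3): total = 3761
  β (18, 6): total = 3805
  γ (6, 18): total = 3031
Minimum is at γ with total 3031 blocks.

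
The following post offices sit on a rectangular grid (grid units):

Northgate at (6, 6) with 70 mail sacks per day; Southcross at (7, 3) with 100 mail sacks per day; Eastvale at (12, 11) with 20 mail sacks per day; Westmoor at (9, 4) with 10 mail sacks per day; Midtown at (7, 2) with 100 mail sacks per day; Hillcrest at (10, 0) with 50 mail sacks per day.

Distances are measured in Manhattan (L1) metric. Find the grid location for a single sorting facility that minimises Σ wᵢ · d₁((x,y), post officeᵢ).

(7, 3)

Manhattan distance separates: Σwᵢ(|x−xᵢ|+|y−yᵢ|) = Σwᵢ|x−xᵢ| + Σwᵢ|y−yᵢ|, so x and y are optimised independently as 1-D weighted medians.
Total weight W = 350; half = 175.
x-coordinate, sorted with cumulative weight:
  x=6 (Northgate, w=70) cum 70
  x=7 (Southcross, w=100) cum 170
  x=7 (Midtown, w=100) cum 270  ← median
  x=9 (Westmoor, w=10) cum 280
  x=10 (Hillcrest, w=50) cum 330
  x=12 (Eastvale, w=20) cum 350
⇒ x* = 7
y-coordinate, sorted with cumulative weight:
  y=0 (Hillcrest, w=50) cum 50
  y=2 (Midtown, w=100) cum 150
  y=3 (Southcross, w=100) cum 250  ← median
  y=4 (Westmoor, w=10) cum 260
  y=6 (Northgate, w=70) cum 330
  y=11 (Eastvale, w=20) cum 350
⇒ y* = 3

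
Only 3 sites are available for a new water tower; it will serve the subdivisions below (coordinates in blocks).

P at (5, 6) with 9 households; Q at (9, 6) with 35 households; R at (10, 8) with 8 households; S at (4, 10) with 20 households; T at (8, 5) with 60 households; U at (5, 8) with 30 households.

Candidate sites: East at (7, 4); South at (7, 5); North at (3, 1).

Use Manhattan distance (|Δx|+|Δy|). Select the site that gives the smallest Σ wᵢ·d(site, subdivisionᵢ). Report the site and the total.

Total weighted distance at each candidate:
  East (7, 4): total = 712
  South (7, 5): total = 550
  North (3, 1): total = 1570
Minimum is at South with total 550 blocks.

South, total 550 blocks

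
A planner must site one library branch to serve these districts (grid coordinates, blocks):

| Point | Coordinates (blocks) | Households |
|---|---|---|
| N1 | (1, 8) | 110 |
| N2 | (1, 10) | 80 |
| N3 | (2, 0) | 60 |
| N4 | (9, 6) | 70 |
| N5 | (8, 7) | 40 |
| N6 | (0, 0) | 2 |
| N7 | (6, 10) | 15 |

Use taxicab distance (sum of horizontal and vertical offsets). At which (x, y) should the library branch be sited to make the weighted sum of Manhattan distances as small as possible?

(1, 8)

Manhattan distance separates: Σwᵢ(|x−xᵢ|+|y−yᵢ|) = Σwᵢ|x−xᵢ| + Σwᵢ|y−yᵢ|, so x and y are optimised independently as 1-D weighted medians.
Total weight W = 377; half = 188.5.
x-coordinate, sorted with cumulative weight:
  x=0 (N6, w=2) cum 2
  x=1 (N1, w=110) cum 112
  x=1 (N2, w=80) cum 192  ← median
  x=2 (N3, w=60) cum 252
  x=6 (N7, w=15) cum 267
  x=8 (N5, w=40) cum 307
  x=9 (N4, w=70) cum 377
⇒ x* = 1
y-coordinate, sorted with cumulative weight:
  y=0 (N3, w=60) cum 60
  y=0 (N6, w=2) cum 62
  y=6 (N4, w=70) cum 132
  y=7 (N5, w=40) cum 172
  y=8 (N1, w=110) cum 282  ← median
  y=10 (N2, w=80) cum 362
  y=10 (N7, w=15) cum 377
⇒ y* = 8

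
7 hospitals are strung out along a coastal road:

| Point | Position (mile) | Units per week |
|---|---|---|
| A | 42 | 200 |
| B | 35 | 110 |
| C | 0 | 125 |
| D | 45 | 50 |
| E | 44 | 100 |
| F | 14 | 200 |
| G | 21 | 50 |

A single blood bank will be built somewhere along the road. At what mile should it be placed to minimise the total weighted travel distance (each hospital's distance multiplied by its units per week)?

For a sum of weighted absolute distances on a line, the optimum is the weighted median (not the mean). Total weight W = 835; half-weight = 417.5.
Sort by position and accumulate weight:
  mile 0 (C, w=125) → cum 125
  mile 14 (F, w=200) → cum 325
  mile 21 (G, w=50) → cum 375
  mile 35 (B, w=110) → cum 485  ≥ 417.5 → median here
  mile 42 (A, w=200) → cum 685
  mile 44 (E, w=100) → cum 785
  mile 45 (D, w=50) → cum 835
Optimal location: mile 35.

x = 35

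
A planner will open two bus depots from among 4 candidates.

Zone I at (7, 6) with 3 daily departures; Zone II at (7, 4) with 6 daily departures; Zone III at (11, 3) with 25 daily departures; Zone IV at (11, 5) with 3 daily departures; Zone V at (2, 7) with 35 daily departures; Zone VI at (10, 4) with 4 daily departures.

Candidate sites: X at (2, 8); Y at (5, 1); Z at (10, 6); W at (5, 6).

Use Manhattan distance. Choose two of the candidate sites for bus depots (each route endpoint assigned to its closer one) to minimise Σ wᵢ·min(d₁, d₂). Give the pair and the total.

{X, Z}, total 188

Evaluate every pair (each demand assigned to the nearer of the two):
  {X, Z}: total = 188
  {Z, W}: total = 284
  {X, W}: total = 339
  {X, Y}: total = 348
  {Y, W}: total = 419
  {Y, Z}: total = 468
Best pair: {X, Z} with total 188.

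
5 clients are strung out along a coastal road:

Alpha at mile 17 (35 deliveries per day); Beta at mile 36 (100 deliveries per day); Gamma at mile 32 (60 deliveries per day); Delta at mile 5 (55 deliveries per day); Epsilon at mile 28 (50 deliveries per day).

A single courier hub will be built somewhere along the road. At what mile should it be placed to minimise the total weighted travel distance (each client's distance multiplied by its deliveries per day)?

x = 32

For a sum of weighted absolute distances on a line, the optimum is the weighted median (not the mean). Total weight W = 300; half-weight = 150.
Sort by position and accumulate weight:
  mile 5 (Delta, w=55) → cum 55
  mile 17 (Alpha, w=35) → cum 90
  mile 28 (Epsilon, w=50) → cum 140
  mile 32 (Gamma, w=60) → cum 200  ≥ 150 → median here
  mile 36 (Beta, w=100) → cum 300
Optimal location: mile 32.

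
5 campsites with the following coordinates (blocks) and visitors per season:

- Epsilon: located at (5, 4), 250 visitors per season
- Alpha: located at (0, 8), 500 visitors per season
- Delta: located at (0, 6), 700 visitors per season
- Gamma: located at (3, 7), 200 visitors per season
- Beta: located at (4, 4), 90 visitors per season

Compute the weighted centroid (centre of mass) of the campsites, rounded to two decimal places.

(1.27, 6.30)

The minimiser of Σwᵢ‖p−pᵢ‖² is the weighted centroid p* = (Σwᵢpᵢ)/(Σwᵢ).
Σwᵢ = 1740.
Σwᵢxᵢ = 250·5 + 500·0 + 700·0 + 200·3 + 90·4 = 2210.
Σwᵢyᵢ = 250·4 + 500·8 + 700·6 + 200·7 + 90·4 = 10960.
x* = 2210/1740 = 1.27, y* = 10960/1740 = 6.30.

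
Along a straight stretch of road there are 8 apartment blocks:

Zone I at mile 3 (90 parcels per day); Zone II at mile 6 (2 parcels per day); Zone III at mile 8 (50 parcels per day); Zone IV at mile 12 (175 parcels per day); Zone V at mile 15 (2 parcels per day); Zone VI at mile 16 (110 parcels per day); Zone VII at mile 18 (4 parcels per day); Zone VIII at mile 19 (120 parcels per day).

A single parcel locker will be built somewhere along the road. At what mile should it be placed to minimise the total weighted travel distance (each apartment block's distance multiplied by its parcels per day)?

x = 12

For a sum of weighted absolute distances on a line, the optimum is the weighted median (not the mean). Total weight W = 553; half-weight = 276.5.
Sort by position and accumulate weight:
  mile 3 (Zone I, w=90) → cum 90
  mile 6 (Zone II, w=2) → cum 92
  mile 8 (Zone III, w=50) → cum 142
  mile 12 (Zone IV, w=175) → cum 317  ≥ 276.5 → median here
  mile 15 (Zone V, w=2) → cum 319
  mile 16 (Zone VI, w=110) → cum 429
  mile 18 (Zone VII, w=4) → cum 433
  mile 19 (Zone VIII, w=120) → cum 553
Optimal location: mile 12.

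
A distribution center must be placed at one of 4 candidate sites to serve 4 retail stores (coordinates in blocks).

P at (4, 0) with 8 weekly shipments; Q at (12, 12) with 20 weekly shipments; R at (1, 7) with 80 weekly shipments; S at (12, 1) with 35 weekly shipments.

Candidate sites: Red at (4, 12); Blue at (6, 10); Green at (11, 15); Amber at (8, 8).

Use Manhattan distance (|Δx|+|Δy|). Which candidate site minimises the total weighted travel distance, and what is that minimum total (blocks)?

Total weighted distance at each candidate:
  Red (4, 12): total = 1561
  Blue (6, 10): total = 1421
  Green (11, 15): total = 2221
  Amber (8, 8): total = 1281
Minimum is at Amber with total 1281 blocks.

Amber, total 1281 blocks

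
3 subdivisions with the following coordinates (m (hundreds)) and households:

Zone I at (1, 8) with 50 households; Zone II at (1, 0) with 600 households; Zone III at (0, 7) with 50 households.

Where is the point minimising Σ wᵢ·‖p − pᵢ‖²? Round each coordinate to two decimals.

(0.93, 1.07)

The minimiser of Σwᵢ‖p−pᵢ‖² is the weighted centroid p* = (Σwᵢpᵢ)/(Σwᵢ).
Σwᵢ = 700.
Σwᵢxᵢ = 50·1 + 600·1 + 50·0 = 650.
Σwᵢyᵢ = 50·8 + 600·0 + 50·7 = 750.
x* = 650/700 = 0.93, y* = 750/700 = 1.07.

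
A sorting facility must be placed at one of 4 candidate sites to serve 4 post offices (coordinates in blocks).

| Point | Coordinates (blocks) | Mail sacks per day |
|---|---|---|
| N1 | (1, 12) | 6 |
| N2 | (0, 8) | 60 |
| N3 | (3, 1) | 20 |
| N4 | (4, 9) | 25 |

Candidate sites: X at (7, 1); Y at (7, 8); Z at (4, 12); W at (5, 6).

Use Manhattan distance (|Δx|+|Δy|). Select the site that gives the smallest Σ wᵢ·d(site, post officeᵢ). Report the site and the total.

Total weighted distance at each candidate:
  X (7, 1): total = 1297
  Y (7, 8): total = 800
  Z (4, 12): total = 813
  W (5, 6): total = 720
Minimum is at W with total 720 blocks.

W, total 720 blocks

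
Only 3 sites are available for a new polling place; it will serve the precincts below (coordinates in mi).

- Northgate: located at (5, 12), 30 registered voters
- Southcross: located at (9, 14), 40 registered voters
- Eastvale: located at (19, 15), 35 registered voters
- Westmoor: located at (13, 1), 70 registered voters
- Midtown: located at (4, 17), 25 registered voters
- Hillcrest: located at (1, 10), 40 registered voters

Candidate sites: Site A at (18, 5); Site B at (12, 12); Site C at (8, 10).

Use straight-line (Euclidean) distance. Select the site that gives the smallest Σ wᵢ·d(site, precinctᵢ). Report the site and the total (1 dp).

Site C, total 1898.2 mi

Total weighted distance at each candidate:
  Site A (18, 5): total = 2921.8
  Site B (12, 12): total = 2077.0
  Site C (8, 10): total = 1898.2
Minimum is at Site C with total 1898.2 mi.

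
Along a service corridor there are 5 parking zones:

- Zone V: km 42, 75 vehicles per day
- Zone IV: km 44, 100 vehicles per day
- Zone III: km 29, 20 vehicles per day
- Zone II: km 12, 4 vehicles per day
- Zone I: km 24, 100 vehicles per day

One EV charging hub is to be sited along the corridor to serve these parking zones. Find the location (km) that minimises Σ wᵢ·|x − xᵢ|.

x = 42

For a sum of weighted absolute distances on a line, the optimum is the weighted median (not the mean). Total weight W = 299; half-weight = 149.5.
Sort by position and accumulate weight:
  km 12 (Zone II, w=4) → cum 4
  km 24 (Zone I, w=100) → cum 104
  km 29 (Zone III, w=20) → cum 124
  km 42 (Zone V, w=75) → cum 199  ≥ 149.5 → median here
  km 44 (Zone IV, w=100) → cum 299
Optimal location: km 42.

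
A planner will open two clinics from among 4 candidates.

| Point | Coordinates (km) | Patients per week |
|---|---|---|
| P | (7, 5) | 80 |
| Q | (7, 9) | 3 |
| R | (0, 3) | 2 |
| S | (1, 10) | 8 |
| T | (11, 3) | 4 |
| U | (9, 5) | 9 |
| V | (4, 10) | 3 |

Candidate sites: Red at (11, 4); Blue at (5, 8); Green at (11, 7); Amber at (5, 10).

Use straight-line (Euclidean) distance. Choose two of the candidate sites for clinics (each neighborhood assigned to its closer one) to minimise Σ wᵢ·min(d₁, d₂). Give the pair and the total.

Evaluate every pair (each demand assigned to the nearer of the two):
  {Red, Blue}: total = 375.9
  {Blue, Green}: total = 393.2
  {Red, Amber}: total = 412.9
  {Blue, Amber}: total = 420.5
  {Green, Amber}: total = 458.1
  {Red, Green}: total = 495.8
Best pair: {Red, Blue} with total 375.9.

{Red, Blue}, total 375.9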